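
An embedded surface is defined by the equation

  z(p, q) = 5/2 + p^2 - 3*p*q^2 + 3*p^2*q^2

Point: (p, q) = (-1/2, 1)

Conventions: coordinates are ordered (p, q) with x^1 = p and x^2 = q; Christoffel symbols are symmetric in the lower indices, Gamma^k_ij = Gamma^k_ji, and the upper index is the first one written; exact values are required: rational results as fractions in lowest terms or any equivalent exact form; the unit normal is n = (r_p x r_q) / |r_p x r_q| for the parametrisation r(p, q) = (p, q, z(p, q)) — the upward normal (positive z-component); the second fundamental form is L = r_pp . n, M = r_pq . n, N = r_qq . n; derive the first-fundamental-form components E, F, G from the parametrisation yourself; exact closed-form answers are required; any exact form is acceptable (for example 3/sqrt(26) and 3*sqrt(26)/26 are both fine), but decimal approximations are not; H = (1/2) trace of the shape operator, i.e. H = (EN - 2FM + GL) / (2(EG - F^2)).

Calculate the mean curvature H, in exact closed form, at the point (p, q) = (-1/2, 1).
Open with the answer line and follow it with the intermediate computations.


Answer: H = -1444*sqrt(281)/78961

z_p = -7, z_q = 9/2, z_pp = 8, z_pq = -12, z_qq = 9/2
E = 50, F = -63/2, G = 85/4; answer radicand W^2 = 281/4
unnormalised second-form numerators: l = 8, m = -12, n = 9/2; L = l/sqrt(281/4), and similarly M = m/sqrt(W^2), N = n/sqrt(W^2)
H = (E*n - 2*F*m + G*l) / (2*(EG - F^2)*sqrt(W^2)); E*n - 2*F*m + G*l = -361, EG - F^2 = 281/4, so H = (-722/281)/sqrt(281/4)


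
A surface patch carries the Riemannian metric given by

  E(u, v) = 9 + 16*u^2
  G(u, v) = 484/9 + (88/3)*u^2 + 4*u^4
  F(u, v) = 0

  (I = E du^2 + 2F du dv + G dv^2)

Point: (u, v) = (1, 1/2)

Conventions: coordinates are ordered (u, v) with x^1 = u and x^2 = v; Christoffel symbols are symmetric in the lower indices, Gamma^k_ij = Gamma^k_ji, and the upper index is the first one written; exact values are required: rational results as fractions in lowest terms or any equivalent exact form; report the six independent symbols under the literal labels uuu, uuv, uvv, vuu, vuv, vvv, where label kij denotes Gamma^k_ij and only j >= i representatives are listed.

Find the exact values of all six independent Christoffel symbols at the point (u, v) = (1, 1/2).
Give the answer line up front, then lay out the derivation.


Answer: Gamma_uuu = 16/25, Gamma_uuv = 0, Gamma_uvv = -112/75, Gamma_vuu = 0, Gamma_vuv = 3/7, Gamma_vvv = 0

E = 25, F = 0, G = 784/9 at the point
E_u = 32, E_v = 0, F_u = 0, F_v = 0, G_u = 224/3, G_v = 0
EG - F^2 = 19600/9;  g^inv = (9/19600) * [[784/9, 0], [0, 25]]
first-kind symbols [ij,l] = (1/2)(d_i g_jl + d_j g_il - d_l g_ij): [uu,u] = E_u/2 = 16, [uu,v] = F_u - E_v/2 = 0, [uv,u] = E_v/2 = 0, [uv,v] = G_u/2 = 112/3, [vv,u] = F_v - G_u/2 = -112/3, [vv,v] = G_v/2 = 0
Gamma^u_ij = (G*[ij,u] - F*[ij,v])/(EG - F^2), Gamma^v_ij = (E*[ij,v] - F*[ij,u])/(EG - F^2)


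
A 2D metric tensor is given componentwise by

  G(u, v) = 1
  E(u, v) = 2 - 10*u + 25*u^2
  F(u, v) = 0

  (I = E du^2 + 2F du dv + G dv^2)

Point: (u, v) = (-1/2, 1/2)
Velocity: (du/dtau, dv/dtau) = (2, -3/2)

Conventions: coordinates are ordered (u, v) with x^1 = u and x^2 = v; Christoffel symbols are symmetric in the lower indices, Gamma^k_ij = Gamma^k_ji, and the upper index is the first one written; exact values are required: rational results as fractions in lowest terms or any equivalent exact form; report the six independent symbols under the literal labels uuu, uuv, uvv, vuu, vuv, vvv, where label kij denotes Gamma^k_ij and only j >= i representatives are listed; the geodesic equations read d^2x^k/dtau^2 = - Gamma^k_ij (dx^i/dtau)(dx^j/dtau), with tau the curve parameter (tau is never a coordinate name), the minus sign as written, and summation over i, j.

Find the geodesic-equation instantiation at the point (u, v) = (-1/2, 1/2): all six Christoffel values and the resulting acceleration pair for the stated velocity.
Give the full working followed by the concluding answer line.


E = 53/4, F = 0, G = 1 at the point
E_u = -35, E_v = 0, F_u = 0, F_v = 0, G_u = 0, G_v = 0
EG - F^2 = 53/4;  g^inv = (4/53) * [[1, 0], [0, 53/4]]
first-kind symbols [ij,l] = (1/2)(d_i g_jl + d_j g_il - d_l g_ij): [uu,u] = E_u/2 = -35/2, [uu,v] = F_u - E_v/2 = 0, [uv,u] = E_v/2 = 0, [uv,v] = G_u/2 = 0, [vv,u] = F_v - G_u/2 = 0, [vv,v] = G_v/2 = 0
Gamma^u_ij = (G*[ij,u] - F*[ij,v])/(EG - F^2), Gamma^v_ij = (E*[ij,v] - F*[ij,u])/(EG - F^2)
Gamma_uuu = -70/53, Gamma_uuv = 0, Gamma_uvv = 0, Gamma_vuu = 0, Gamma_vuv = 0, Gamma_vvv = 0
d^2u/dtau^2 = -(Gamma_uuu*(2)^2 + 2*Gamma_uuv*(2)*(-3/2) + Gamma_uvv*(-3/2)^2) = 280/53
d^2v/dtau^2 = -(Gamma_vuu*(2)^2 + 2*Gamma_vuv*(2)*(-3/2) + Gamma_vvv*(-3/2)^2) = 0

Answer: Gamma_uuu = -70/53, Gamma_uuv = 0, Gamma_uvv = 0, Gamma_vuu = 0, Gamma_vuv = 0, Gamma_vvv = 0; accelerations (d^2u/dtau^2, d^2v/dtau^2) = (280/53, 0)


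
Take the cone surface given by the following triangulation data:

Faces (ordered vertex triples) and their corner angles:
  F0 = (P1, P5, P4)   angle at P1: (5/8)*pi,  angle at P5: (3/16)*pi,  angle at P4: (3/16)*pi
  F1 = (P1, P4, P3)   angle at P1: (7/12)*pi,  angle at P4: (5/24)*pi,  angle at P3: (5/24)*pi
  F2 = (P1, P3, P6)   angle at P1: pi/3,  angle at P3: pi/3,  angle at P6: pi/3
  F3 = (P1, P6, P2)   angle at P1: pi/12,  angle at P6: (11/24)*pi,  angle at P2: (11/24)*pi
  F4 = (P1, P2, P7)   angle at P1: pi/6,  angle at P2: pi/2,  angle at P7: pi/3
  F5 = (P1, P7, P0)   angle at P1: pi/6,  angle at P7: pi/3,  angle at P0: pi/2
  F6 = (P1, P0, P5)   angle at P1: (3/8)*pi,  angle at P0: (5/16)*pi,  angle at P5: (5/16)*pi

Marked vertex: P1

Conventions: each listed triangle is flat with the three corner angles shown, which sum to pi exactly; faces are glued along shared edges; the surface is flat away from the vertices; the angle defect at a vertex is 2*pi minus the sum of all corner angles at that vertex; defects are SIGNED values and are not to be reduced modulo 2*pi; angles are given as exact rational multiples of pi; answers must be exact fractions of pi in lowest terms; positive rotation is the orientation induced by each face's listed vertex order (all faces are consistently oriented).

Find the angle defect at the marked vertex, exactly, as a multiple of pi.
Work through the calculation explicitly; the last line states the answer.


Sum of corner angles at P1: (7/3)*pi
defect = 2*pi - (7/3)*pi

Answer: defect(P1) = -pi/3


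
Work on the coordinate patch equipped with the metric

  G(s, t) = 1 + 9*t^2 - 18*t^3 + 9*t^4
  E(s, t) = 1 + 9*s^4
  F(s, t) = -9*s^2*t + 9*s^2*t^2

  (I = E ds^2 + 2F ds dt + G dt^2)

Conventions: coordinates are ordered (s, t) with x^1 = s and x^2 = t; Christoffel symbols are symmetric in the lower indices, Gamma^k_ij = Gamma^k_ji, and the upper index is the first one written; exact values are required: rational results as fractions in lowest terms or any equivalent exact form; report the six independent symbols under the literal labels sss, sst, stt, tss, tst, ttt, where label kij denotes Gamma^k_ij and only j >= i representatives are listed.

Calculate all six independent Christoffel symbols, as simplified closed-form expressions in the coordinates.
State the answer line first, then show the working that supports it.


Answer: Gamma_sss = 18*s^3/(9*s^4 + 9*t^4 - 18*t^3 + 9*t^2 + 1), Gamma_sst = 0, Gamma_stt = (18*s^2*t - 9*s^2)/(9*s^4 + 9*t^4 - 18*t^3 + 9*t^2 + 1), Gamma_tss = (18*s*t^2 - 18*s*t)/(9*s^4 + 9*t^4 - 18*t^3 + 9*t^2 + 1), Gamma_tst = 0, Gamma_ttt = (18*t^3 - 27*t^2 + 9*t)/(9*s^4 + 9*t^4 - 18*t^3 + 9*t^2 + 1)

E = 1 + 9*s^4; F = -9*s^2*t + 9*s^2*t^2; G = 1 + 9*t^2 - 18*t^3 + 9*t^4
Gamma^k_ij = (1/2) g^{kl} (d_i g_jl + d_j g_il - d_l g_ij), with g^inv = (1/(EG-F^2)) [[G, -F], [-F, E]]
first partials: E_s = 36*s^3, E_t = 0, F_s = -18*s*t + 18*s*t^2, F_t = -9*s^2 + 18*s^2*t, G_s = 0, G_t = 18*t - 54*t^2 + 36*t^3
D = EG - F^2 = 1 + 9*t^2 - 18*t^3 + 9*t^4 + 9*s^4
expanded: Gamma^s_ss = (G E_s - 2F F_s + F E_t)/(2D), Gamma^s_st = (G E_t - F G_s)/(2D), Gamma^s_tt = (2G F_t - G G_s - F G_t)/(2D), Gamma^t_ss = (2E F_s - E E_t - F E_s)/(2D), Gamma^t_st = (E G_s - F E_t)/(2D), Gamma^t_tt = (E G_t - 2F F_t + F G_s)/(2D); substitute and cancel common factors


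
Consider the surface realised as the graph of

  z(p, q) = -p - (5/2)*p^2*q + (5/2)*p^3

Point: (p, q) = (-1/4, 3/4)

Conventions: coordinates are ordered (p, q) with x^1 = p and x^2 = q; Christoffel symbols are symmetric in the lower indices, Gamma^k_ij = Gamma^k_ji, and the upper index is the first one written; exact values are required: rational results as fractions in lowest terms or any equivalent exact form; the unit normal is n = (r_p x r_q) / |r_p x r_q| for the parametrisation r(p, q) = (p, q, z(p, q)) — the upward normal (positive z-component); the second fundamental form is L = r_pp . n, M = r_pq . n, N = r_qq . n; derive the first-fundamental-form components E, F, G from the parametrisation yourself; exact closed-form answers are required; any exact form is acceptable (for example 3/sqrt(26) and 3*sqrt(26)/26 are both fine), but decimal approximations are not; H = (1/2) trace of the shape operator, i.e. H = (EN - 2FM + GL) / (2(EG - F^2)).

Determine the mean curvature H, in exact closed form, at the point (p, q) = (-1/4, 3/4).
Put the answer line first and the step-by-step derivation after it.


Answer: H = -30820*sqrt(1218)/370881

z_p = 13/32, z_q = -5/32, z_pp = -15/2, z_pq = 5/4, z_qq = 0
E = 1193/1024, F = -65/1024, G = 1049/1024; answer radicand W^2 = 609/512
unnormalised second-form numerators: l = -15/2, m = 5/4, n = 0; L = l/sqrt(609/512), and similarly M = m/sqrt(W^2), N = n/sqrt(W^2)
H = (E*n - 2*F*m + G*l) / (2*(EG - F^2)*sqrt(W^2)); E*n - 2*F*m + G*l = -7705/1024, EG - F^2 = 609/512, so H = (-7705/2436)/sqrt(609/512)


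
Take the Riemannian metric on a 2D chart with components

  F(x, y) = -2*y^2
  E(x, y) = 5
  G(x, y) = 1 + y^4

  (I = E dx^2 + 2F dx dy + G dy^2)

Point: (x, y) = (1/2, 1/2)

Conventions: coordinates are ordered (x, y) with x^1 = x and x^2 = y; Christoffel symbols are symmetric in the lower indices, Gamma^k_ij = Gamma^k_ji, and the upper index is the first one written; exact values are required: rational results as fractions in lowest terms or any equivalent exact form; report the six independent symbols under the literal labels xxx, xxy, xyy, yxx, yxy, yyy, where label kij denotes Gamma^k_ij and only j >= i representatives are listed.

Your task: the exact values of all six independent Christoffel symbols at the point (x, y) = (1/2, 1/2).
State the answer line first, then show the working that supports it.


Answer: Gamma_xxx = 0, Gamma_xxy = 0, Gamma_xyy = -32/81, Gamma_yxx = 0, Gamma_yxy = 0, Gamma_yyy = 4/81

E = 5, F = -1/2, G = 17/16 at the point
E_x = 0, E_y = 0, F_x = 0, F_y = -2, G_x = 0, G_y = 1/2
EG - F^2 = 81/16;  g^inv = (16/81) * [[17/16, 1/2], [1/2, 5]]
first-kind symbols [ij,l] = (1/2)(d_i g_jl + d_j g_il - d_l g_ij): [xx,x] = E_x/2 = 0, [xx,y] = F_x - E_y/2 = 0, [xy,x] = E_y/2 = 0, [xy,y] = G_x/2 = 0, [yy,x] = F_y - G_x/2 = -2, [yy,y] = G_y/2 = 1/4
Gamma^x_ij = (G*[ij,x] - F*[ij,y])/(EG - F^2), Gamma^y_ij = (E*[ij,y] - F*[ij,x])/(EG - F^2)


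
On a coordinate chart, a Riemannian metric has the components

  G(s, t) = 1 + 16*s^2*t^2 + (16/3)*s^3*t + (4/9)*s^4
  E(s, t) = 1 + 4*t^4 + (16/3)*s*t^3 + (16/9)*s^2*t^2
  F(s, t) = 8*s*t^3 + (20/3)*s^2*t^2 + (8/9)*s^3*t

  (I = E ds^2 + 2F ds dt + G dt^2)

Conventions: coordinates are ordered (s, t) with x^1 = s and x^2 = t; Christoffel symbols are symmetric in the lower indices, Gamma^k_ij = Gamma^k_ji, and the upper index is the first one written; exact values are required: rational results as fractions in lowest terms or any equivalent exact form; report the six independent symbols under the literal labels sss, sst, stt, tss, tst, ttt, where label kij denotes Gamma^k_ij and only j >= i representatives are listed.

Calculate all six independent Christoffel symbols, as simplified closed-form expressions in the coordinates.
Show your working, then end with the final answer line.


E = 1 + 4*t^4 + (16/3)*s*t^3 + (16/9)*s^2*t^2; F = 8*s*t^3 + (20/3)*s^2*t^2 + (8/9)*s^3*t; G = 1 + 16*s^2*t^2 + (16/3)*s^3*t + (4/9)*s^4
Gamma^k_ij = (1/2) g^{kl} (d_i g_jl + d_j g_il - d_l g_ij), with g^inv = (1/(EG-F^2)) [[G, -F], [-F, E]]
first partials: E_s = (16/3)*t^3 + (32/9)*s*t^2, E_t = 16*t^3 + 16*s*t^2 + (32/9)*s^2*t, F_s = 8*t^3 + (40/3)*s*t^2 + (8/3)*s^2*t, F_t = 24*s*t^2 + (40/3)*s^2*t + (8/9)*s^3, G_s = 32*s*t^2 + 16*s^2*t + (16/9)*s^3, G_t = 32*s^2*t + (16/3)*s^3
D = EG - F^2 = 1 + 4*t^4 + (16/3)*s*t^3 + (160/9)*s^2*t^2 + (16/3)*s^3*t + (4/9)*s^4
expanded: Gamma^s_ss = (G E_s - 2F F_s + F E_t)/(2D), Gamma^s_st = (G E_t - F G_s)/(2D), Gamma^s_tt = (2G F_t - G G_s - F G_t)/(2D), Gamma^t_ss = (2E F_s - E E_t - F E_s)/(2D), Gamma^t_st = (E G_s - F E_t)/(2D), Gamma^t_tt = (E G_t - 2F F_t + F G_s)/(2D); substitute and cancel common factors

Answer: Gamma_sss = (16*s*t^2 + 24*t^3)/(4*s^4 + 48*s^3*t + 160*s^2*t^2 + 48*s*t^3 + 36*t^4 + 9), Gamma_sst = (16*s^2*t + 72*s*t^2 + 72*t^3)/(4*s^4 + 48*s^3*t + 160*s^2*t^2 + 48*s*t^3 + 36*t^4 + 9), Gamma_stt = (48*s^2*t + 72*s*t^2)/(4*s^4 + 48*s^3*t + 160*s^2*t^2 + 48*s*t^3 + 36*t^4 + 9), Gamma_tss = (8*s^2*t + 48*s*t^2)/(4*s^4 + 48*s^3*t + 160*s^2*t^2 + 48*s*t^3 + 36*t^4 + 9), Gamma_tst = (8*s^3 + 72*s^2*t + 144*s*t^2)/(4*s^4 + 48*s^3*t + 160*s^2*t^2 + 48*s*t^3 + 36*t^4 + 9), Gamma_ttt = (24*s^3 + 144*s^2*t)/(4*s^4 + 48*s^3*t + 160*s^2*t^2 + 48*s*t^3 + 36*t^4 + 9)


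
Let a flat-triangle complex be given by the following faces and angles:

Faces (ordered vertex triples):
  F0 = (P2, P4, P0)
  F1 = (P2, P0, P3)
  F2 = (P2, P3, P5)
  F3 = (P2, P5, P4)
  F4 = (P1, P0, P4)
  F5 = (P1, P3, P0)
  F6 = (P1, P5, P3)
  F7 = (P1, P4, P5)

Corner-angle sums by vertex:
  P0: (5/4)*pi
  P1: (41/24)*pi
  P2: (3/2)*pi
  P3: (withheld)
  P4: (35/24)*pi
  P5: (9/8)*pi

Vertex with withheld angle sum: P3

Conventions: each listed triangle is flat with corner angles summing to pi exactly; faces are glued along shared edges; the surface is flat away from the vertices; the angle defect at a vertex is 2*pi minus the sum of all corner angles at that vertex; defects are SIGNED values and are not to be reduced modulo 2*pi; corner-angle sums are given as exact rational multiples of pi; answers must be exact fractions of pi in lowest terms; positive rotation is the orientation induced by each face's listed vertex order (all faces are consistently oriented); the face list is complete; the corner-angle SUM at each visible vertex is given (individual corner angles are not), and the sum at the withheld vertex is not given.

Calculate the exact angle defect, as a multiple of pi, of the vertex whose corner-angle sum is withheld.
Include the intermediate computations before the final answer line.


V = 6, E = 12, F = 8; chi = V - E + F = 2
Gauss-Bonnet: total defect = 2*pi*chi = 4*pi; visible defects sum to (71/24)*pi

Answer: defect(P3) = (25/24)*pi


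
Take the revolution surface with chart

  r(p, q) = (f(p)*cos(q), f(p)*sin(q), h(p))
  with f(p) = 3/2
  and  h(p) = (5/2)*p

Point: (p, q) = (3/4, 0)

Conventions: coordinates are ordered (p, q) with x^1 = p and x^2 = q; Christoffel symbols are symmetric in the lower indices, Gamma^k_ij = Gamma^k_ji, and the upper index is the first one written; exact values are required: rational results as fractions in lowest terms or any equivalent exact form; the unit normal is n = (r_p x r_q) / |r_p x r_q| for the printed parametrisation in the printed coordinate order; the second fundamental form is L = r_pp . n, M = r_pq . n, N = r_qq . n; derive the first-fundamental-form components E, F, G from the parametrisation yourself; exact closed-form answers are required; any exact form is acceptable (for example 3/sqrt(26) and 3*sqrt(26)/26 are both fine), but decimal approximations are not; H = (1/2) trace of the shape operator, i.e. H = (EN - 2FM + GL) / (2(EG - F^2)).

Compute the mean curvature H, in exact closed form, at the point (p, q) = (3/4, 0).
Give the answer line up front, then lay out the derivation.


Answer: H = 1/3

f = 3/2, f' = 0, f'' = 0, h' = 5/2, h'' = 0
E = 25/4, F = 0, G = 9/4; answer radicand W^2 = 25/4
unnormalised second-form numerators: l = 0, m = 0, n = 15/4; L = l/sqrt(25/4), and similarly M = m/sqrt(W^2), N = n/sqrt(W^2)
H = (E*n - 2*F*m + G*l) / (2*(EG - F^2)*sqrt(W^2)); E*n - 2*F*m + G*l = 375/16, EG - F^2 = 225/16, so H = (5/6)/sqrt(25/4)


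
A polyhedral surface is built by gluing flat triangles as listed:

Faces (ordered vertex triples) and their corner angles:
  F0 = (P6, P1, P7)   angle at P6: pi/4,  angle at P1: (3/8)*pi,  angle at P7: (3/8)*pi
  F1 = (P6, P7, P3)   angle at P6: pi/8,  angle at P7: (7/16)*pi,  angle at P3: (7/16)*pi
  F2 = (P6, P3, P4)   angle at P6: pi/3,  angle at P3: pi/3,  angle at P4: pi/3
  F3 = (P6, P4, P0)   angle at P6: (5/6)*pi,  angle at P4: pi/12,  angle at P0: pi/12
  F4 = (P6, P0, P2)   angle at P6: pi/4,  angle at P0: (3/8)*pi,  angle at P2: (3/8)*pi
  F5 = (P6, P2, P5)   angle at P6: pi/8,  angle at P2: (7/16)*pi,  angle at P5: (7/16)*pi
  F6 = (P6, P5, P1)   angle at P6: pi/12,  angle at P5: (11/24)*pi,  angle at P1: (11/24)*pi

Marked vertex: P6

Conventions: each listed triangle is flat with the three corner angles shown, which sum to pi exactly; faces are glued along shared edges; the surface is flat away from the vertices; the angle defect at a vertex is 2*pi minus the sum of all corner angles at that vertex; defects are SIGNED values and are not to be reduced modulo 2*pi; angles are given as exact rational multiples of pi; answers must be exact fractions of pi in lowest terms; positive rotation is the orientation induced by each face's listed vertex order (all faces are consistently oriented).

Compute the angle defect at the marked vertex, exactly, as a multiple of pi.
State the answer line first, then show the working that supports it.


Answer: defect(P6) = 0

Sum of corner angles at P6: 2*pi
defect = 2*pi - 2*pi


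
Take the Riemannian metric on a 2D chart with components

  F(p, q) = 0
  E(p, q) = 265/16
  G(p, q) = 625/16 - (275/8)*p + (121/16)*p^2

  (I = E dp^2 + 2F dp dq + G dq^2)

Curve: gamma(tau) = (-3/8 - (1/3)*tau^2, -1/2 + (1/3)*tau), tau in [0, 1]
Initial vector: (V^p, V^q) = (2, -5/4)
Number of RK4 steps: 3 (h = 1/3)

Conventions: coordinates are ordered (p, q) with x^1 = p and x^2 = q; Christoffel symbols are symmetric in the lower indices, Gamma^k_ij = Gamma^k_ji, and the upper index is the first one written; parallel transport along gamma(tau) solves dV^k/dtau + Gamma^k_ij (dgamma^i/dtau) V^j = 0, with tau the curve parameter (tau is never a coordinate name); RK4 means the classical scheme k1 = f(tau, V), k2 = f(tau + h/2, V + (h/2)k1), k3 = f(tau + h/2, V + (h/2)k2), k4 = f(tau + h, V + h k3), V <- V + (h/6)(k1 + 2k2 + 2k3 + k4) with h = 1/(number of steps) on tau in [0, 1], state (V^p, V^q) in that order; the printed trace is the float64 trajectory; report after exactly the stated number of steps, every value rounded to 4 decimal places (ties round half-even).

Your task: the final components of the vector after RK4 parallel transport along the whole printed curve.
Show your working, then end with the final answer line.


gamma'(tau) = (-(2/3)*tau, 1/3); f(tau, V)^k = -Gamma^k_ij(gamma(tau)) gamma'^i(tau) V^j; h = 1/3; intermediate values shown to 6 dp
curve data and Christoffel symbols at the stage parameters:
  tau = 0.000000: gamma = (-0.375000, -0.500000), gamma' = (0.000000, 0.333333); Gamma_ppp = 0.000000, Gamma_ppq = 0.000000, Gamma_pqq = 1.208962, Gamma_qpp = 0.000000, Gamma_qpq = -0.377682, Gamma_qqq = 0.000000
  tau = 0.166667: gamma = (-0.384259, -0.444444), gamma' = (-0.111111, 0.333333); Gamma_ppp = 0.000000, Gamma_ppq = 0.000000, Gamma_pqq = 1.213190, Gamma_qpp = 0.000000, Gamma_qpq = -0.376366, Gamma_qqq = 0.000000
  tau = 0.333333: gamma = (-0.412037, -0.388889), gamma' = (-0.222222, 0.333333); Gamma_ppp = 0.000000, Gamma_ppq = 0.000000, Gamma_pqq = 1.225874, Gamma_qpp = 0.000000, Gamma_qpq = -0.372472, Gamma_qqq = 0.000000
  tau = 0.500000: gamma = (-0.458333, -0.333333), gamma' = (-0.333333, 0.333333); Gamma_ppp = 0.000000, Gamma_ppq = 0.000000, Gamma_pqq = 1.247013, Gamma_qpp = 0.000000, Gamma_qpq = -0.366158, Gamma_qqq = 0.000000
  tau = 0.666667: gamma = (-0.523148, -0.277778), gamma' = (-0.444444, 0.333333); Gamma_ppp = 0.000000, Gamma_ppq = 0.000000, Gamma_pqq = 1.276607, Gamma_qpp = 0.000000, Gamma_qpq = -0.357670, Gamma_qqq = 0.000000
  tau = 0.833333: gamma = (-0.606481, -0.222222), gamma' = (-0.555556, 0.333333); Gamma_ppp = 0.000000, Gamma_ppq = 0.000000, Gamma_pqq = 1.314658, Gamma_qpp = 0.000000, Gamma_qpq = -0.347318, Gamma_qqq = 0.000000
  tau = 1.000000: gamma = (-0.708333, -0.166667), gamma' = (-0.666667, 0.333333); Gamma_ppp = 0.000000, Gamma_ppq = 0.000000, Gamma_pqq = 1.361164, Gamma_qpp = 0.000000, Gamma_qpq = -0.335451, Gamma_qqq = 0.000000
step 0: V^p = 2.0000, V^q = -1.2500
step 1: k1 = (0.503734, 0.251788), k2 = (0.488525, 0.311962), k3 = (0.484470, 0.311224), k4 = (0.468389, 0.363243); V <- V + (h/6)(k1 + 2k2 + 2k3 + k4): V^p = 2.1621, V^q = -1.1466
step 2: k1 = (0.468524, 0.363348), k2 = (0.451431, 0.405976), k3 = (0.448478, 0.404761), k4 = (0.430501, 0.436417); V <- V + (h/6)(k1 + 2k2 + 2k3 + k4): V^p = 2.3121, V^q = -1.0121
step 3: k1 = (0.430674, 0.436534), k2 = (0.411628, 0.457228), k3 = (0.410117, 0.456195), k4 = (0.390205, 0.466141); V <- V + (h/6)(k1 + 2k2 + 2k3 + k4): V^p = 2.4490, V^q = -0.8604

Answer: V^p = 2.4490, V^q = -0.8604


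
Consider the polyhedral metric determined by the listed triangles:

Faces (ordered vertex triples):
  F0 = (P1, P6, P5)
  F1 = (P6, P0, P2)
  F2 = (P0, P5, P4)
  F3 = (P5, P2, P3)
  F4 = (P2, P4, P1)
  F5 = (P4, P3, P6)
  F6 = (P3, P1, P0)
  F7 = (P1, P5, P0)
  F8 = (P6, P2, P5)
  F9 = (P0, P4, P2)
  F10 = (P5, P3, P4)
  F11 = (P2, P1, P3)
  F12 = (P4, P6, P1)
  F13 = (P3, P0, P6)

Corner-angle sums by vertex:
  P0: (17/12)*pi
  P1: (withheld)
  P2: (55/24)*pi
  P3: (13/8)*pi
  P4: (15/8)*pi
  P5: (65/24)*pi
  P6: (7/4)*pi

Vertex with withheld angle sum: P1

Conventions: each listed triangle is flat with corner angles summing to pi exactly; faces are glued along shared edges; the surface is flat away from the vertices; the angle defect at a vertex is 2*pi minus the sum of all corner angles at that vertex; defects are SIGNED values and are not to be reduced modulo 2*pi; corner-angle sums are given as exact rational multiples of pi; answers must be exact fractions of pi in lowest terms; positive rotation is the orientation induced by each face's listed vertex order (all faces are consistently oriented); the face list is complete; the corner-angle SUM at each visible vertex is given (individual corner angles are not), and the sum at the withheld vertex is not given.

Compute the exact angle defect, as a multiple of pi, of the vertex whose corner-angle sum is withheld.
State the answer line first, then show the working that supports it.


Answer: defect(P1) = -pi/3

V = 7, E = 21, F = 14; chi = V - E + F = 0
Gauss-Bonnet: total defect = 2*pi*chi = 0; visible defects sum to pi/3


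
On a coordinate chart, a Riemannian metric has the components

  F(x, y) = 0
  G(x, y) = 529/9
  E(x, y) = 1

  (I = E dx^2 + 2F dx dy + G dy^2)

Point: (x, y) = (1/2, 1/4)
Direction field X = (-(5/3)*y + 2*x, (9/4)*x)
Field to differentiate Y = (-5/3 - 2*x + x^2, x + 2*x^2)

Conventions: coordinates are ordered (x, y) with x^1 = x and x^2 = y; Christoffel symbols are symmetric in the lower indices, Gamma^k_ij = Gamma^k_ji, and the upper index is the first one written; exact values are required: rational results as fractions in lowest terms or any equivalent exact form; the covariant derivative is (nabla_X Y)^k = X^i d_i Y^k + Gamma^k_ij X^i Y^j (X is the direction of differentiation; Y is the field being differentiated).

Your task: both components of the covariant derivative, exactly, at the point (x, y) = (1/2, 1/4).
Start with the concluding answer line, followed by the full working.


Answer: (nabla_X Y)^x = -7/12, (nabla_X Y)^y = 7/4

E = 1, F = 0, G = 529/9 at the point
E_x = 0, E_y = 0, F_x = 0, F_y = 0, G_x = 0, G_y = 0
EG - F^2 = 529/9;  g^inv = (9/529) * [[529/9, 0], [0, 1]]
first-kind symbols [ij,l] = (1/2)(d_i g_jl + d_j g_il - d_l g_ij): [xx,x] = E_x/2 = 0, [xx,y] = F_x - E_y/2 = 0, [xy,x] = E_y/2 = 0, [xy,y] = G_x/2 = 0, [yy,x] = F_y - G_x/2 = 0, [yy,y] = G_y/2 = 0
Gamma^x_ij = (G*[ij,x] - F*[ij,y])/(EG - F^2), Gamma^y_ij = (E*[ij,y] - F*[ij,x])/(EG - F^2)
Gamma_xxx = 0, Gamma_xxy = 0, Gamma_xyy = 0, Gamma_yxx = 0, Gamma_yxy = 0, Gamma_yyy = 0
X = (7/12, 9/8), Y = (-29/12, 1) at the point


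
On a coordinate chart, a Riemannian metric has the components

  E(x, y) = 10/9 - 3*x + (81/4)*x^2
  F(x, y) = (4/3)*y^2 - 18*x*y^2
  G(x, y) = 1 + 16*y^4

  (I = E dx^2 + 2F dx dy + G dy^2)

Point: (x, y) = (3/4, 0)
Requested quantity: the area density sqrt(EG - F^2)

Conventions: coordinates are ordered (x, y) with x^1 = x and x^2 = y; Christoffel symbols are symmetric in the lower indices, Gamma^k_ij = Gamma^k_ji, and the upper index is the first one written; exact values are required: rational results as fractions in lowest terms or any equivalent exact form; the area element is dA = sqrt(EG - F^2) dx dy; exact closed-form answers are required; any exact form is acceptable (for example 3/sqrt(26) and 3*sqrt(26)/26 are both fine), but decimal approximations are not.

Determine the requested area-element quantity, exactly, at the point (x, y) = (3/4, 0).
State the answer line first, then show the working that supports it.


Answer: sqrt(EG - F^2) = sqrt(5905)/24

E = 5905/576, F = 0, G = 1; EG - F^2 = 5905/576


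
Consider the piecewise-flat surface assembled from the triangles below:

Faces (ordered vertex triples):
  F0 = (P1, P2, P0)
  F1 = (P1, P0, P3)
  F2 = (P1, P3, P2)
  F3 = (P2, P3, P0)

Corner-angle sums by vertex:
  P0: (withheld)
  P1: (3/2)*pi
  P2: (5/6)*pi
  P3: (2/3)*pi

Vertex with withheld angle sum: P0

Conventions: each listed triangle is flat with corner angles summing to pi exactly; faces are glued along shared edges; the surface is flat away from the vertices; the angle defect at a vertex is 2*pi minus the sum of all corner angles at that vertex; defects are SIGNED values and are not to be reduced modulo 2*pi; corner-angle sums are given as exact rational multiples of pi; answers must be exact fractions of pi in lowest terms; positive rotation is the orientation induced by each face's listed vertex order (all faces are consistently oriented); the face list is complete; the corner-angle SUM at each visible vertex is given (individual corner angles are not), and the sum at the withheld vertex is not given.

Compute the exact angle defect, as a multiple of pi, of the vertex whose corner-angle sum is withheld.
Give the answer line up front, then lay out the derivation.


Answer: defect(P0) = pi

V = 4, E = 6, F = 4; chi = V - E + F = 2
Gauss-Bonnet: total defect = 2*pi*chi = 4*pi; visible defects sum to 3*pi


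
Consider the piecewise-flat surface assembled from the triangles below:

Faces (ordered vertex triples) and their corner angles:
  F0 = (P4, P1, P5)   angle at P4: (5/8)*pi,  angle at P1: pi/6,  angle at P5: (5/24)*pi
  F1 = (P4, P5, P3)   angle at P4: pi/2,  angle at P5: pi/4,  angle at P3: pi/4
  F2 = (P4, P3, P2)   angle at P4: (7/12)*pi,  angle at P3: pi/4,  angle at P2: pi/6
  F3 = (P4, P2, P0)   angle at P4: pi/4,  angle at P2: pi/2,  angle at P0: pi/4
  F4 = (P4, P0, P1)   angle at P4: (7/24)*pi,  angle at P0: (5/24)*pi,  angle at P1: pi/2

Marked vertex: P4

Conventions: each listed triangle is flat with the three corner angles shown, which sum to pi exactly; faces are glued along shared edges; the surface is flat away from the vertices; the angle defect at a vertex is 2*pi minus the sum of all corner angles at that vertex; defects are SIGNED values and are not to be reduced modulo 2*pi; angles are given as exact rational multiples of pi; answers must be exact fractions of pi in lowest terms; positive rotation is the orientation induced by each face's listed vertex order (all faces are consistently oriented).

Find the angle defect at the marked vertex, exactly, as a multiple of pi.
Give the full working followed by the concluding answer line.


Sum of corner angles at P4: (9/4)*pi
defect = 2*pi - (9/4)*pi

Answer: defect(P4) = -pi/4


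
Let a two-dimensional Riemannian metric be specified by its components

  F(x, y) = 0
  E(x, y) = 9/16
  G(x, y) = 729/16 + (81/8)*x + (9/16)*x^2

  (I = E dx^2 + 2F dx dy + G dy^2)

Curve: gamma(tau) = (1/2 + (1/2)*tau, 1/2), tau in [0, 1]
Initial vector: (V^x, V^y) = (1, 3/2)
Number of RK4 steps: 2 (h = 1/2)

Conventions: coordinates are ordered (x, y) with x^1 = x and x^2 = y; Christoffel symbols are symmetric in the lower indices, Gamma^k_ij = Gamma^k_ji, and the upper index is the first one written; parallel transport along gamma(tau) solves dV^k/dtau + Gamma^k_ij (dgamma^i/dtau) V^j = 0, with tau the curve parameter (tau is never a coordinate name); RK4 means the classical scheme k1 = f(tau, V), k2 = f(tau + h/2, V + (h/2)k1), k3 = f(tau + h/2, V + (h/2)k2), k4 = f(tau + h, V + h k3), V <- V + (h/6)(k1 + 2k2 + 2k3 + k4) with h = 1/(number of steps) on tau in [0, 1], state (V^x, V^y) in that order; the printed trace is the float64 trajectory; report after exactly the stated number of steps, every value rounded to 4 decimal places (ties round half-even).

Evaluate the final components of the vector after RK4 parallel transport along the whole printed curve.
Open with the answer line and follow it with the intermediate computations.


Answer: V^x = 1.0000, V^y = 1.4250

gamma'(tau) = (1/2, 0); f(tau, V)^k = -Gamma^k_ij(gamma(tau)) gamma'^i(tau) V^j; h = 1/2; intermediate values shown to 6 dp
curve data and Christoffel symbols at the stage parameters:
  tau = 0.000000: gamma = (0.500000, 0.500000), gamma' = (0.500000, 0.000000); Gamma_xxx = 0.000000, Gamma_xxy = 0.000000, Gamma_xyy = -9.500000, Gamma_yxx = 0.000000, Gamma_yxy = 0.105263, Gamma_yyy = 0.000000
  tau = 0.250000: gamma = (0.625000, 0.500000), gamma' = (0.500000, 0.000000); Gamma_xxx = 0.000000, Gamma_xxy = 0.000000, Gamma_xyy = -9.625000, Gamma_yxx = 0.000000, Gamma_yxy = 0.103896, Gamma_yyy = 0.000000
  tau = 0.500000: gamma = (0.750000, 0.500000), gamma' = (0.500000, 0.000000); Gamma_xxx = 0.000000, Gamma_xxy = 0.000000, Gamma_xyy = -9.750000, Gamma_yxx = 0.000000, Gamma_yxy = 0.102564, Gamma_yyy = 0.000000
  tau = 0.750000: gamma = (0.875000, 0.500000), gamma' = (0.500000, 0.000000); Gamma_xxx = 0.000000, Gamma_xxy = 0.000000, Gamma_xyy = -9.875000, Gamma_yxx = 0.000000, Gamma_yxy = 0.101266, Gamma_yyy = 0.000000
  tau = 1.000000: gamma = (1.000000, 0.500000), gamma' = (0.500000, 0.000000); Gamma_xxx = 0.000000, Gamma_xxy = 0.000000, Gamma_xyy = -10.000000, Gamma_yxx = 0.000000, Gamma_yxy = 0.100000, Gamma_yyy = 0.000000
step 0: V^x = 1.0000, V^y = 1.5000
step 1: k1 = (0.000000, -0.078947), k2 = (0.000000, -0.076897), k3 = (0.000000, -0.076923), k4 = (0.000000, -0.074951); V <- V + (h/6)(k1 + 2k2 + 2k3 + k4): V^x = 1.0000, V^y = 1.4615
step 2: k1 = (0.000000, -0.074951), k2 = (0.000000, -0.073053), k3 = (0.000000, -0.073077), k4 = (0.000000, -0.071250); V <- V + (h/6)(k1 + 2k2 + 2k3 + k4): V^x = 1.0000, V^y = 1.4250


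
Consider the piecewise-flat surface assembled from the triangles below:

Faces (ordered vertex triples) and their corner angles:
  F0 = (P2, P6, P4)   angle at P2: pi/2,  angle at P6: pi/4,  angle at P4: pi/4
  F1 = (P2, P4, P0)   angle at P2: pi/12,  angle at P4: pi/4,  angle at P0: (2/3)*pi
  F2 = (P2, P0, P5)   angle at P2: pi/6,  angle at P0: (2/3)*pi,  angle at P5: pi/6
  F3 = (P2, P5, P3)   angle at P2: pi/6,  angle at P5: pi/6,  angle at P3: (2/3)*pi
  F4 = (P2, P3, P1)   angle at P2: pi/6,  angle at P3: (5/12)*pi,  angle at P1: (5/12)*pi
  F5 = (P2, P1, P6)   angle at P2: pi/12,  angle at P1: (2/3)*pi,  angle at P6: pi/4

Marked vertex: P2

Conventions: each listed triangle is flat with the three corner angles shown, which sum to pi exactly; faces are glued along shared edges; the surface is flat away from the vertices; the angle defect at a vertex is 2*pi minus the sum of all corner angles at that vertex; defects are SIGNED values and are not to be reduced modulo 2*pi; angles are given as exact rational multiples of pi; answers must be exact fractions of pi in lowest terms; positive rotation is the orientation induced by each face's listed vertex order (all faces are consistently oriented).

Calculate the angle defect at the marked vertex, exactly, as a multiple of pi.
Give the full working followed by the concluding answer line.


Sum of corner angles at P2: (7/6)*pi
defect = 2*pi - (7/6)*pi

Answer: defect(P2) = (5/6)*pi


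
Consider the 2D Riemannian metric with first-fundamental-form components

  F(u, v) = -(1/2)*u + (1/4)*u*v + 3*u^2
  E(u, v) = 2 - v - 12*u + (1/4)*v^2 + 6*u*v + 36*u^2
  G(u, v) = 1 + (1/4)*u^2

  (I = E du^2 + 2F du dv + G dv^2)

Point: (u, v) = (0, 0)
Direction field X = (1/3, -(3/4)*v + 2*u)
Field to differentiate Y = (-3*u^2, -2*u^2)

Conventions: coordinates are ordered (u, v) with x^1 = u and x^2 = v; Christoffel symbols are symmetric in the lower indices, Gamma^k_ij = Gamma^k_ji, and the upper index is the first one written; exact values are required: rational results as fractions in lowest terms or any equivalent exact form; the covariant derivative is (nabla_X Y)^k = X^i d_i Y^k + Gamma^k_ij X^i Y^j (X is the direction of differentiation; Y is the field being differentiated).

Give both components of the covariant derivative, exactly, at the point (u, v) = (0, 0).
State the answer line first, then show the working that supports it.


Answer: (nabla_X Y)^u = 0, (nabla_X Y)^v = 0

E = 2, F = 0, G = 1 at the point
E_u = -12, E_v = -1, F_u = -1/2, F_v = 0, G_u = 0, G_v = 0
EG - F^2 = 2;  g^inv = (1/2) * [[1, 0], [0, 2]]
first-kind symbols [ij,l] = (1/2)(d_i g_jl + d_j g_il - d_l g_ij): [uu,u] = E_u/2 = -6, [uu,v] = F_u - E_v/2 = 0, [uv,u] = E_v/2 = -1/2, [uv,v] = G_u/2 = 0, [vv,u] = F_v - G_u/2 = 0, [vv,v] = G_v/2 = 0
Gamma^u_ij = (G*[ij,u] - F*[ij,v])/(EG - F^2), Gamma^v_ij = (E*[ij,v] - F*[ij,u])/(EG - F^2)
Gamma_uuu = -3, Gamma_uuv = -1/4, Gamma_uvv = 0, Gamma_vuu = 0, Gamma_vuv = 0, Gamma_vvv = 0
X = (1/3, 0), Y = (0, 0) at the point


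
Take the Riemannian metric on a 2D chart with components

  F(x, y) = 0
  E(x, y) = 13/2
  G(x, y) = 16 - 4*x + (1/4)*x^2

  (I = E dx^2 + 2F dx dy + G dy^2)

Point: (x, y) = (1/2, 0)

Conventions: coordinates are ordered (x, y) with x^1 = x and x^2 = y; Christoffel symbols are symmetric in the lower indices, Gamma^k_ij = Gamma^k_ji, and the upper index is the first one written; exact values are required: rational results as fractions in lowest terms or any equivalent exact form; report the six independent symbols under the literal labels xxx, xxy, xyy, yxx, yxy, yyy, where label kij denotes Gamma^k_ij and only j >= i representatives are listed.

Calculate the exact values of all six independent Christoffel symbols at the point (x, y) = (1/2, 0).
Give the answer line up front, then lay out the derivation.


Answer: Gamma_xxx = 0, Gamma_xxy = 0, Gamma_xyy = 15/52, Gamma_yxx = 0, Gamma_yxy = -2/15, Gamma_yyy = 0

E = 13/2, F = 0, G = 225/16 at the point
E_x = 0, E_y = 0, F_x = 0, F_y = 0, G_x = -15/4, G_y = 0
EG - F^2 = 2925/32;  g^inv = (32/2925) * [[225/16, 0], [0, 13/2]]
first-kind symbols [ij,l] = (1/2)(d_i g_jl + d_j g_il - d_l g_ij): [xx,x] = E_x/2 = 0, [xx,y] = F_x - E_y/2 = 0, [xy,x] = E_y/2 = 0, [xy,y] = G_x/2 = -15/8, [yy,x] = F_y - G_x/2 = 15/8, [yy,y] = G_y/2 = 0
Gamma^x_ij = (G*[ij,x] - F*[ij,y])/(EG - F^2), Gamma^y_ij = (E*[ij,y] - F*[ij,x])/(EG - F^2)


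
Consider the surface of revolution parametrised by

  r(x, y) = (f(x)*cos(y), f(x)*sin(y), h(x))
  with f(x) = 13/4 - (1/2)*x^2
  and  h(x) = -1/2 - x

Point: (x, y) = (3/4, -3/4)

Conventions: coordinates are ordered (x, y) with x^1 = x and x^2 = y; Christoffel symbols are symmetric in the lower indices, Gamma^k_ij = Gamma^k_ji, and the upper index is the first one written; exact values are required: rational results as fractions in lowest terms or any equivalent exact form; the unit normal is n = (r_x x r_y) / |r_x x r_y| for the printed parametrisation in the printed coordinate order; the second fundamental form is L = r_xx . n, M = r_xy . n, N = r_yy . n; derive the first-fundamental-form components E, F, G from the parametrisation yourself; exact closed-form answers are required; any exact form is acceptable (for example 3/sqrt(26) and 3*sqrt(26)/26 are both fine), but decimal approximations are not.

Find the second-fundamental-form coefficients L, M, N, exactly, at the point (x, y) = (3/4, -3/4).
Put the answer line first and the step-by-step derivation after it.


Answer: L = -4/5, M = 0, N = -19/8

f = 95/32, f' = -3/4, f'' = -1, h' = -1, h'' = 0
E = 25/16, F = 0, G = 9025/1024; answer radicand W^2 = 25/16
unnormalised second-form numerators: l = -1, m = 0, n = -95/32; L = l/sqrt(25/16), and similarly M = m/sqrt(W^2), N = n/sqrt(W^2)


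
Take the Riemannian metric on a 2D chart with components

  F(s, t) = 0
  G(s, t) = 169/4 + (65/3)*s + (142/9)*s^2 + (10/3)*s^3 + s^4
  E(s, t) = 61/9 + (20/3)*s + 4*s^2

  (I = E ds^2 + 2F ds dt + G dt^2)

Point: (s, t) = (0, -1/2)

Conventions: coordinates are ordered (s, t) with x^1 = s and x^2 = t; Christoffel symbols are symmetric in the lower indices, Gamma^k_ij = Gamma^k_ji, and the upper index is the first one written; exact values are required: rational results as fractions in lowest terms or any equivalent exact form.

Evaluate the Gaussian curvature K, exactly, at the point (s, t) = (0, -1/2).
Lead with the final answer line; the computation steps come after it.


Answer: K = -1296/48373

E = 61/9, F = 0, G = 169/4, EG - F^2 = 10309/36 at the point
E_s = 20/3, E_t = 0, F_s = 0, F_t = 0, G_s = 65/3, G_t = 0
E_tt = 0, F_st = 0, G_ss = 284/9
The intrinsic route: Brioschi's K = (det M1 - det M2)/(EG - F^2)^2.
M1 = [[-E_tt/2 + F_st - G_ss/2, E_s/2, F_s - E_t/2], [F_t - G_s/2, E, F], [G_t/2, F, G]] = [[-142/9, 10/3, 0], [-65/6, 61/9, 0], [0, 0, 169/4]]; det M1 = -969553/324
M2 = [[0, E_t/2, G_s/2], [E_t/2, E, F], [G_s/2, F, G]] = [[0, 0, 65/6], [0, 61/9, 0], [65/6, 0, 169/4]]; det M2 = -257725/324
det M1 - det M2 = -2197; K = -2197 / (10309/36)^2 = -1296/48373


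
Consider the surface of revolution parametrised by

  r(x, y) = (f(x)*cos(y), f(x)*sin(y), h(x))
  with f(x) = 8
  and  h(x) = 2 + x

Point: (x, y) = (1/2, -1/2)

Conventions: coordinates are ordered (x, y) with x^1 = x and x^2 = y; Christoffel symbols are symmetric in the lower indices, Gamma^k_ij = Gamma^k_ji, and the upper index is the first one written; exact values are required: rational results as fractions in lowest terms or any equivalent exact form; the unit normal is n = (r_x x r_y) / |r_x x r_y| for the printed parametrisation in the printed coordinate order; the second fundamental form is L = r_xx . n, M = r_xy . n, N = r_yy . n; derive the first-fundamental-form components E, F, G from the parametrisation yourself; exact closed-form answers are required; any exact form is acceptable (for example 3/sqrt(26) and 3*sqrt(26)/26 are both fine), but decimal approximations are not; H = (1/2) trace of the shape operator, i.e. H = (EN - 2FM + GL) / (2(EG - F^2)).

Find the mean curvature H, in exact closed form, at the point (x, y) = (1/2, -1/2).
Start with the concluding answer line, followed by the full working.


Answer: H = 1/16

f = 8, f' = 0, f'' = 0, h' = 1, h'' = 0
E = 1, F = 0, G = 64; answer radicand W^2 = 1
unnormalised second-form numerators: l = 0, m = 0, n = 8; L = l/sqrt(1), and similarly M = m/sqrt(W^2), N = n/sqrt(W^2)
H = (E*n - 2*F*m + G*l) / (2*(EG - F^2)*sqrt(W^2)); E*n - 2*F*m + G*l = 8, EG - F^2 = 64, so H = (1/16)/sqrt(1)


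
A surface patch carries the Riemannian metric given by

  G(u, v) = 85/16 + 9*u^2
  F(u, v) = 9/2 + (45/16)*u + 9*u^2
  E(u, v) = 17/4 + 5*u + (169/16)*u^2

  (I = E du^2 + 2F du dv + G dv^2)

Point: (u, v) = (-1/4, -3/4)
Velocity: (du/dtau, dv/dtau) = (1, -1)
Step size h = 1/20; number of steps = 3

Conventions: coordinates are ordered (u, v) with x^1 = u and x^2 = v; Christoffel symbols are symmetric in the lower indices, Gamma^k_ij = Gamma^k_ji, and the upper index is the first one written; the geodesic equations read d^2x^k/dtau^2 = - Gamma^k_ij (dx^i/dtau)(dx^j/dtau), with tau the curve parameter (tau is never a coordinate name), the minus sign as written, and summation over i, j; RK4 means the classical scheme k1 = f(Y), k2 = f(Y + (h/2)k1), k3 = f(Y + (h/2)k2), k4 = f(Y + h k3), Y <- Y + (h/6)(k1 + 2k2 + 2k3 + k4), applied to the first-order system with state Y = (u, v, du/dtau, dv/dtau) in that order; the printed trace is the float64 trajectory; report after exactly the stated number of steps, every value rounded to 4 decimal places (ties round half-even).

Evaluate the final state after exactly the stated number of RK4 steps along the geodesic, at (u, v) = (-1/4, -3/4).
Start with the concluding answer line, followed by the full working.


Answer: u = -0.1020, v = -0.9041, du/dtau = 0.9667, dv/dtau = -1.0505

f(Y) = (du/dtau, dv/dtau, -Gamma^u_ij Y'^i Y'^j, -Gamma^v_ij Y'^i Y'^j) with the Gammas evaluated at the stage position; h = 0.050000; intermediate values shown to 6 dp
step 0: u = -0.2500, v = -0.7500, du/dtau = 1.0000, dv/dtau = -1.0000
step 1:
  k1: at (u, v) = (-0.250000, -0.750000), (du/dtau, dv/dtau) = (1.000000, -1.000000); Gamma_uuu = 2.612875, Gamma_uuv = 3.924587, Gamma_uvv = 5.289050, Gamma_vuu = -2.226043, Gamma_vuv = -3.295106, Gamma_vvv = -3.924587; k1 = (1.000000, -1.000000, -0.052750, -0.439582)
  k2: at (u, v) = (-0.225000, -0.775000), (du/dtau, dv/dtau) = (0.998681, -1.010990); Gamma_uuu = 2.501590, Gamma_uuv = 3.612673, Gamma_uvv = 4.820553, Gamma_vuu = -2.089311, Gamma_vuv = -3.058517, Gamma_vvv = -3.612673; k2 = (0.998681, -1.010990, -0.126968, -0.399786)
  k3: at (u, v) = (-0.225033, -0.775275), (du/dtau, dv/dtau) = (0.996826, -1.009995); Gamma_uuu = 2.501755, Gamma_uuv = 3.613104, Gamma_uvv = 4.821194, Gamma_vuu = -2.089507, Gamma_vuv = -3.058846, Gamma_vvv = -3.613104; k3 = (0.996826, -1.009995, -0.128683, -0.397272)
  k4: at (u, v) = (-0.200159, -0.800500), (du/dtau, dv/dtau) = (0.993566, -1.019864); Gamma_uuu = 2.362640, Gamma_uuv = 3.274794, Gamma_uvv = 4.322885, Gamma_vuu = -1.929131, Gamma_vuv = -2.798355, Gamma_vvv = -3.274794; k4 = (0.993566, -1.019864, -0.191954, -0.360584)
  Y <- Y + (h/6)(k1 + 2k2 + 2k3 + k4): u = -0.2001, v = -0.8005, du/dtau = 0.9937, dv/dtau = -1.0200
step 2:
  k1: at (u, v) = (-0.200129, -0.800515), (du/dtau, dv/dtau) = (0.993700, -1.019952); Gamma_uuu = 2.362454, Gamma_uuv = 3.274368, Gamma_uvv = 4.322264, Gamma_vuu = -1.928921, Gamma_vuv = -2.798024, Gamma_vvv = -3.274368; k1 = (0.993700, -1.019952, -0.191926, -0.360716)
  k2: at (u, v) = (-0.175286, -0.826014), (du/dtau, dv/dtau) = (0.988902, -1.028970); Gamma_uuu = 2.194898, Gamma_uuv = 2.912585, Gamma_uvv = 3.800253, Gamma_vuu = -1.743518, Gamma_vuv = -2.514523, Gamma_vvv = -2.912585; k2 = (0.988902, -1.028970, -0.242675, -0.328488)
  k3: at (u, v) = (-0.175406, -0.826240), (du/dtau, dv/dtau) = (0.987633, -1.028165); Gamma_uuu = 2.195775, Gamma_uuv = 2.914383, Gamma_uvv = 3.802819, Gamma_vuu = -1.744475, Gamma_vuv = -2.515945, Gamma_vvv = -2.914383; k3 = (0.987633, -1.028165, -0.243031, -0.327175)
  k4: at (u, v) = (-0.150747, -0.851923), (du/dtau, dv/dtau) = (0.981548, -1.036311); Gamma_uuu = 2.001615, Gamma_uuv = 2.535872, Gamma_uvv = 3.268382, Gamma_vuu = -1.535058, Gamma_vuv = -2.213448, Gamma_vvv = -2.535872; k4 = (0.981548, -1.036311, -0.279554, -0.300683)
  Y <- Y + (h/6)(k1 + 2k2 + 2k3 + k4): u = -0.1507, v = -0.8519, du/dtau = 0.9817, dv/dtau = -1.0364
step 3:
  k1: at (u, v) = (-0.150726, -0.851936), (du/dtau, dv/dtau) = (0.981676, -1.036392); Gamma_uuu = 2.001438, Gamma_uuv = 2.535543, Gamma_uvv = 3.267922, Gamma_vuu = -1.534869, Gamma_vuv = -2.213182, Gamma_vvv = -2.535543; k1 = (0.981676, -1.036392, -0.279536, -0.300805)
  k2: at (u, v) = (-0.126184, -0.877846), (du/dtau, dv/dtau) = (0.974687, -1.043912); Gamma_uuu = 1.781213, Gamma_uuv = 2.143471, Gamma_uvv = 2.726967, Gamma_vuu = -1.300887, Gamma_vuv = -1.892982, Gamma_vvv = -2.143471; k2 = (0.974687, -1.043912, -0.301987, -0.280458)
  k3: at (u, v) = (-0.126359, -0.878034), (du/dtau, dv/dtau) = (0.974126, -1.043403); Gamma_uuu = 1.782874, Gamma_uuv = 2.146307, Gamma_uvv = 2.730835, Gamma_vuu = -1.302643, Gamma_vuv = -1.895325, Gamma_vvv = -2.146307; k3 = (0.974126, -1.043403, -0.301800, -0.280071)
  k4: at (u, v) = (-0.102020, -0.904107), (du/dtau, dv/dtau) = (0.966586, -1.050395); Gamma_uuu = 1.539094, Gamma_uuv = 1.745962, Gamma_uvv = 2.191673, Gamma_vuu = -1.045533, Gamma_vuv = -1.560732, Gamma_vvv = -1.745962; k4 = (0.966586, -1.050395, -0.310756, -0.266011)
  Y <- Y + (h/6)(k1 + 2k2 + 2k3 + k4): u = -0.1020, v = -0.9041, du/dtau = 0.9667, dv/dtau = -1.0505
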